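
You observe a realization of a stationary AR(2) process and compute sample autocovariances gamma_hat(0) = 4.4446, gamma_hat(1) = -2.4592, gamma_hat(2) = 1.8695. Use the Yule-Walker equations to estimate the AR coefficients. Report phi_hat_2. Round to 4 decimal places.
\hat\phi_{2} = 0.1650

The Yule-Walker equations for an AR(p) process read, in matrix form,
  Gamma_p phi = r_p,   with   (Gamma_p)_{ij} = gamma(|i - j|),
                       (r_p)_i = gamma(i),   i,j = 1..p.
Substitute the sample gammas (Toeplitz matrix and right-hand side of size 2):
  Gamma_p = [[4.4446, -2.4592], [-2.4592, 4.4446]]
  r_p     = [-2.4592, 1.8695]
Written out:
  4.4446 phi_1 - 2.4592 phi_2 = -2.4592
  -2.4592 phi_1 + 4.4446 phi_2 = 1.8695
Solve by Cramer's rule:
  det = gamma(0)^2 - gamma(1)^2 = (4.4446)^2 - (-2.4592)^2 = 19.75446916 - 6.04766464 = 13.70680452
  phi_hat_1 = [gamma(1) gamma(0) - gamma(1) gamma(2)] / det = [(-2.4592)(4.4446) - (-2.4592)(1.8695)] / 13.70680452 = -6.33268592 / 13.70680452 = -0.462
  phi_hat_2 = [gamma(0) gamma(2) - gamma(1)^2] / det = [(4.4446)(1.8695) - (-2.4592)^2] / 13.70680452 = 2.26151506 / 13.70680452 = 0.165
So phi_hat = [-0.4620, 0.1650].
Therefore phi_hat_2 = 0.1650.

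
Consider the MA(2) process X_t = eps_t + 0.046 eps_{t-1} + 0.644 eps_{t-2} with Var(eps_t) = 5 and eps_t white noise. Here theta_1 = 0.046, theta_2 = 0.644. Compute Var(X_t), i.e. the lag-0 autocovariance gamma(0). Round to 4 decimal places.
\gamma(0) = 7.0843

For an MA(q) process X_t = eps_t + sum_i theta_i eps_{t-i} with
Var(eps_t) = sigma^2, the variance is
  gamma(0) = sigma^2 * (1 + sum_i theta_i^2).
  sum_i theta_i^2 = (0.046)^2 + (0.644)^2 = 0.002116 + 0.414736 = 0.416852.
  gamma(0) = 5 * (1 + 0.416852) = 5 * 1.416852 = 7.08426, which rounds to 7.0843.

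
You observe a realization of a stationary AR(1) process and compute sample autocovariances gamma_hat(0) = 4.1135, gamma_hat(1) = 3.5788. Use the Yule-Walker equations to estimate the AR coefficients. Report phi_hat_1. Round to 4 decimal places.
\hat\phi_{1} = 0.8700

The Yule-Walker equations for an AR(p) process read, in matrix form,
  Gamma_p phi = r_p,   with   (Gamma_p)_{ij} = gamma(|i - j|),
                       (r_p)_i = gamma(i),   i,j = 1..p.
Substitute the sample gammas (Toeplitz matrix and right-hand side of size 1):
  Gamma_p = [[4.1135]]
  r_p     = [3.5788]
With p = 1 this is the single equation gamma(0) phi_1 = gamma(1):
  phi_hat_1 = gamma(1) / gamma(0) = 3.5788 / 4.1135 = 0.8700.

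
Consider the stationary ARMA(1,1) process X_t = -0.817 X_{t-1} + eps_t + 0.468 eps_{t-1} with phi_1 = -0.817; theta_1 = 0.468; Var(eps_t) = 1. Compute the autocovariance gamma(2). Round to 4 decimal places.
\gamma(2) = 0.5296

Multiply the model equation by X_{t-k} and take expectations. With theta_0 = psi_0 = 1 and psi_j the MA(infinity) weights, this gives
  gamma(k) - sum_i phi_i gamma(k-i) = c_k,
  c_k = sigma^2 * sum_{j=k..q} theta_j psi_{j-k}   (c_k = 0 for k > q),
using gamma(-m) = gamma(m).
psi-weights needed (psi_j = theta_j + sum_i phi_i psi_{j-i}):
  psi_1 = theta_1 + phi_1 = 0.468 + (-0.817) = -0.349
Right-hand sides:
  c_0 = sigma^2 (1 + theta_1 psi_1) = 1 * (1 + (0.468)(-0.349)) = 1 * 0.836668 = 0.836668
  c_1 = sigma^2 theta_1 = 1 * (0.468) = 0.468
  c_2 = 0
Equations for k = 0 and k = 1 (AR order 1):
  gamma(0) = phi_1 gamma(1) + c_0
  gamma(1) = phi_1 gamma(0) + c_1
Substituting the second into the first: gamma(0) (1 - phi_1^2) = c_0 + phi_1 c_1, so
  gamma(0) = (c_0 + phi_1 c_1) / (1 - phi_1^2) = (0.836668 + (-0.817)(0.468)) / (1 - (-0.817)^2) = 0.454312 / 0.332511 = 1.366307.
  gamma(1) = phi_1 gamma(0) + c_1 = (-0.817)(1.366307) + (0.468) = -0.648273.
For k = 2 (> q): gamma(2) = phi_1 gamma(1) = (-0.817)(-0.648273) = 0.529639.
Therefore gamma(2) = 0.5296 (to 4 decimal places).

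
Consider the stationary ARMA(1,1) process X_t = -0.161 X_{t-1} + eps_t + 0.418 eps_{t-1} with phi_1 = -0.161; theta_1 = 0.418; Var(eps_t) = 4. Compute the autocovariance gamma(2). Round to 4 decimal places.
\gamma(2) = -0.1585

Multiply the model equation by X_{t-k} and take expectations. With theta_0 = psi_0 = 1 and psi_j the MA(infinity) weights, this gives
  gamma(k) - sum_i phi_i gamma(k-i) = c_k,
  c_k = sigma^2 * sum_{j=k..q} theta_j psi_{j-k}   (c_k = 0 for k > q),
using gamma(-m) = gamma(m).
psi-weights needed (psi_j = theta_j + sum_i phi_i psi_{j-i}):
  psi_1 = theta_1 + phi_1 = 0.418 + (-0.161) = 0.257
Right-hand sides:
  c_0 = sigma^2 (1 + theta_1 psi_1) = 4 * (1 + (0.418)(0.257)) = 4 * 1.107426 = 4.429704
  c_1 = sigma^2 theta_1 = 4 * (0.418) = 1.672
  c_2 = 0
Equations for k = 0 and k = 1 (AR order 1):
  gamma(0) = phi_1 gamma(1) + c_0
  gamma(1) = phi_1 gamma(0) + c_1
Substituting the second into the first: gamma(0) (1 - phi_1^2) = c_0 + phi_1 c_1, so
  gamma(0) = (c_0 + phi_1 c_1) / (1 - phi_1^2) = (4.429704 + (-0.161)(1.672)) / (1 - (-0.161)^2) = 4.160512 / 0.974079 = 4.271226.
  gamma(1) = phi_1 gamma(0) + c_1 = (-0.161)(4.271226) + (1.672) = 0.984333.
For k = 2 (> q): gamma(2) = phi_1 gamma(1) = (-0.161)(0.984333) = -0.158478.
Therefore gamma(2) = -0.1585 (to 4 decimal places).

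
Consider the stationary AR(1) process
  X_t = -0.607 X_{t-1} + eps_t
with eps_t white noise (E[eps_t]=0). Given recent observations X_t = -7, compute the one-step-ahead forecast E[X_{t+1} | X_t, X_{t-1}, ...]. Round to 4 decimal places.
E[X_{t+1} \mid \mathcal F_t] = 4.2490

For an AR(p) model X_t = c + sum_i phi_i X_{t-i} + eps_t, the
one-step-ahead conditional mean is
  E[X_{t+1} | X_t, ...] = c + sum_i phi_i X_{t+1-i}.
Substitute known values:
  E[X_{t+1} | ...] = (-0.607) * (-7)
                   = 4.2490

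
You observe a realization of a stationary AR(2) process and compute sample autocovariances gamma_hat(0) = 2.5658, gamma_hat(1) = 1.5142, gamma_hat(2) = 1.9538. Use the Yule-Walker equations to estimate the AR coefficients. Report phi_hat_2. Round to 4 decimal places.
\hat\phi_{2} = 0.6340

The Yule-Walker equations for an AR(p) process read, in matrix form,
  Gamma_p phi = r_p,   with   (Gamma_p)_{ij} = gamma(|i - j|),
                       (r_p)_i = gamma(i),   i,j = 1..p.
Substitute the sample gammas (Toeplitz matrix and right-hand side of size 2):
  Gamma_p = [[2.5658, 1.5142], [1.5142, 2.5658]]
  r_p     = [1.5142, 1.9538]
Written out:
  2.5658 phi_1 + 1.5142 phi_2 = 1.5142
  1.5142 phi_1 + 2.5658 phi_2 = 1.9538
Solve by Cramer's rule:
  det = gamma(0)^2 - gamma(1)^2 = (2.5658)^2 - (1.5142)^2 = 6.58332964 - 2.29280164 = 4.290528
  phi_hat_1 = [gamma(1) gamma(0) - gamma(1) gamma(2)] / det = [(1.5142)(2.5658) - (1.5142)(1.9538)] / 4.290528 = 0.9266904 / 4.290528 = 0.216
  phi_hat_2 = [gamma(0) gamma(2) - gamma(1)^2] / det = [(2.5658)(1.9538) - (1.5142)^2] / 4.290528 = 2.7202584 / 4.290528 = 0.634
So phi_hat = [0.2160, 0.6340].
Therefore phi_hat_2 = 0.6340.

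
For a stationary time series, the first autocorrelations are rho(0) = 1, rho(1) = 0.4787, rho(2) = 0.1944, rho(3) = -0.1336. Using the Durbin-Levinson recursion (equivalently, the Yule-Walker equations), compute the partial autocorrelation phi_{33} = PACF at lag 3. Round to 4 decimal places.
\phi_{33} = -0.2720

The PACF at lag k is phi_{kk}, the last component of the solution
to the Yule-Walker system G_k phi = r_k where
  (G_k)_{ij} = rho(|i - j|), (r_k)_i = rho(i), i,j = 1..k.
Equivalently, Durbin-Levinson gives phi_{kk} iteratively:
  phi_{11} = rho(1)
  phi_{kk} = [rho(k) - sum_{j=1..k-1} phi_{k-1,j} rho(k-j)]
            / [1 - sum_{j=1..k-1} phi_{k-1,j} rho(j)],
  phi_{k,j} = phi_{k-1,j} - phi_{kk} phi_{k-1,k-j},  j = 1..k-1.
Step k = 1:
  phi_11 = rho(1) = 0.4787.
Step k = 2:
  phi_22 = [rho(2) - phi_11 rho(1)] / [1 - phi_11 rho(1)] = [0.1944 - (0.4787)(0.4787)] / [1 - (0.4787)(0.4787)]
         = -0.03475369 / 0.77084631 = -0.045085.
  Update: phi_21 = phi_11 - phi_22 phi_11 = 0.4787 - (-0.045085)(0.4787) = 0.500282.
Step k = 3:
  phi_33 = [rho(3) - phi_21 rho(2) - phi_22 rho(1)] / [1 - phi_21 rho(1) - phi_22 rho(2)]
    numerator   = -0.1336 - (0.500282)(0.1944) - (-0.045085)(0.4787) = -0.20927263
    denominator = 1 - (0.500282)(0.4787) - (-0.045085)(0.1944) = 0.76927944
  phi_33 = -0.20927263 / 0.76927944 = -0.272.
Therefore phi_{33} = -0.2720.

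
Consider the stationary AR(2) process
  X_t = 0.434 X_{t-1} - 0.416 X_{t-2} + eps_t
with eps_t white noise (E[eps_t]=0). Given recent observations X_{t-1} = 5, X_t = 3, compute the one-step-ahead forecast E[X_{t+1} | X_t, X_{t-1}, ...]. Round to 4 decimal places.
E[X_{t+1} \mid \mathcal F_t] = -0.7780

For an AR(p) model X_t = c + sum_i phi_i X_{t-i} + eps_t, the
one-step-ahead conditional mean is
  E[X_{t+1} | X_t, ...] = c + sum_i phi_i X_{t+1-i}.
Substitute known values:
  E[X_{t+1} | ...] = (0.434) * (3) + (-0.416) * (5)
                   = -0.7780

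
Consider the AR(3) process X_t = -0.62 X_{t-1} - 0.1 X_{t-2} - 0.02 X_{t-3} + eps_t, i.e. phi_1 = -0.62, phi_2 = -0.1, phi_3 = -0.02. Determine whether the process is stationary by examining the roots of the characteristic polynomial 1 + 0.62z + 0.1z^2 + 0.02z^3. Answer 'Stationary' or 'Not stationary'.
\text{Stationary}

The AR(p) characteristic polynomial is P(z) = 1 + 0.62z + 0.1z^2 + 0.02z^3.
Stationarity requires all roots to lie outside the unit circle, i.e. |z| > 1 for every root.
Degree 3: look for a simple real root z0 first, then factor out (1 - z/z0) and solve the remaining quadratic.
Testing z0 = -2: P(-2) = 1 + (0.62)(-2) + (0.1)(-2)^2 + (0.02)(-2)^3
  = 1 + (-1.24) + (0.4) + (-0.16) = 0.  So z_0 = -2 is a root, |z_0| = 2.
Divide out the factor (1 + 0.5 z) = (1 - z/z0) (since 1/z0 = -0.5):
  P(z) = (1 + 0.5 z)(1 + (0.12) z + (0.04) z^2)
  [check: z-coef 0.12 - (-0.5) = 0.62; z^2-coef 0.04 - (-0.5)(0.12) = 0.1; z^3-coef -(-0.5)(0.04) = 0.02.]
Remaining roots from the quadratic factor 1 + (0.12) z + (0.04) z^2:
  Set 1 + (0.12) z + (0.04) z^2 = 0, i.e. a z^2 + b z + c = 0 with a = 0.04, b = 0.12, c = 1.
  Discriminant D = b^2 - 4ac = (0.12)^2 - 4*(0.04)*1 = 0.0144 - (0.16) = -0.1456.
  D < 0, so the roots are the complex-conjugate pair z = (-b +/- i sqrt(-D)) / (2a) = -1.5 +/- 4.7697i.
  For a conjugate pair |z|^2 = z * conj(z) = (product of roots) = c/a = 1/(0.04) = 25, so |z| = sqrt(25) = 5 for both roots.
Moduli of all roots: 2.0000, 5.0000, 5.0000.
All moduli strictly greater than 1? Yes.
Verdict: Stationary.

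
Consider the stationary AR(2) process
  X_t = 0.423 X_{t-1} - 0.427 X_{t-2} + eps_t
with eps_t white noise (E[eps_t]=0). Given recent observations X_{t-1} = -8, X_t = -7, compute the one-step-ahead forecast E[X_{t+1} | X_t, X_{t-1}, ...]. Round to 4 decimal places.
E[X_{t+1} \mid \mathcal F_t] = 0.4550

For an AR(p) model X_t = c + sum_i phi_i X_{t-i} + eps_t, the
one-step-ahead conditional mean is
  E[X_{t+1} | X_t, ...] = c + sum_i phi_i X_{t+1-i}.
Substitute known values:
  E[X_{t+1} | ...] = (0.423) * (-7) + (-0.427) * (-8)
                   = 0.4550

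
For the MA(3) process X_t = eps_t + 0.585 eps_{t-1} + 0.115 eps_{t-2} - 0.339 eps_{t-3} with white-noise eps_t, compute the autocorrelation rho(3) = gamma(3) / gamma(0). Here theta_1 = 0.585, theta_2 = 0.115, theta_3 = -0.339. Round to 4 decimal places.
\rho(3) = -0.2306

For an MA(q) process with theta_0 = 1, the autocovariance is
  gamma(k) = sigma^2 * sum_{i=0..q-k} theta_i * theta_{i+k},
and rho(k) = gamma(k) / gamma(0). Sigma^2 cancels.
  numerator   = (1)*(-0.339) = -0.339.
  denominator = (1)^2 + (0.585)^2 + (0.115)^2 + (-0.339)^2 = 1.470371.
  rho(3) = -0.339 / 1.470371 = -0.2306.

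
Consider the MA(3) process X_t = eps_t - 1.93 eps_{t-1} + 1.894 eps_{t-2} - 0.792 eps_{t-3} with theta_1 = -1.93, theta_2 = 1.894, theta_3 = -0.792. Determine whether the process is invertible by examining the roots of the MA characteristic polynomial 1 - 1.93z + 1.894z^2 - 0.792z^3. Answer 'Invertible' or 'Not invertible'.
\text{Invertible}

The MA(q) characteristic polynomial is P(z) = 1 - 1.93z + 1.894z^2 - 0.792z^3.
Invertibility requires all roots to lie outside the unit circle, i.e. |z| > 1 for every root.
Degree 3: look for a simple real root z0 first, then factor out (1 - z/z0) and solve the remaining quadratic.
Testing z0 = 1.25: P(1.25) = 1 + (-1.93)(1.25) + (1.894)(1.25)^2 + (-0.792)(1.25)^3
  = 1 + (-2.4125) + (2.959375) + (-1.546875) = 0.  So z_0 = 1.25 is a root, |z_0| = 1.25.
Divide out the factor (1 - 0.8 z) = (1 - z/z0) (since 1/z0 = 0.8):
  P(z) = (1 - 0.8 z)(1 + (-1.13) z + (0.99) z^2)
  [check: z-coef -1.13 - (0.8) = -1.93; z^2-coef 0.99 - (0.8)(-1.13) = 1.894; z^3-coef -(0.8)(0.99) = -0.792.]
Remaining roots from the quadratic factor 1 + (-1.13) z + (0.99) z^2:
  Set 1 + (-1.13) z + (0.99) z^2 = 0, i.e. a z^2 + b z + c = 0 with a = 0.99, b = -1.13, c = 1.
  Discriminant D = b^2 - 4ac = (-1.13)^2 - 4*(0.99)*1 = 1.2769 - (3.96) = -2.6831.
  D < 0, so the roots are the complex-conjugate pair z = (-b +/- i sqrt(-D)) / (2a) = 0.5707 +/- 0.8273i.
  For a conjugate pair |z|^2 = z * conj(z) = (product of roots) = c/a = 1/(0.99) = 1.010101, so |z| = sqrt(1.010101) = 1.005 for both roots.
Moduli of all roots: 1.2500, 1.0050, 1.0050.
All moduli strictly greater than 1? Yes.
Verdict: Invertible.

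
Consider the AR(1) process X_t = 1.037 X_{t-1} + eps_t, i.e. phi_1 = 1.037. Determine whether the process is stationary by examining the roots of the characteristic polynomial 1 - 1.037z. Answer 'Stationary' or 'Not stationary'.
\text{Not stationary}

The AR(p) characteristic polynomial is P(z) = 1 - 1.037z.
Stationarity requires all roots to lie outside the unit circle, i.e. |z| > 1 for every root.
This is linear in z: 1 + (-1.037) z = 0  =>  z = -1/(-1.037) = 0.96432,  |z| = 0.96432.
Moduli of all roots: 0.9643.
All moduli strictly greater than 1? No.
Verdict: Not stationary.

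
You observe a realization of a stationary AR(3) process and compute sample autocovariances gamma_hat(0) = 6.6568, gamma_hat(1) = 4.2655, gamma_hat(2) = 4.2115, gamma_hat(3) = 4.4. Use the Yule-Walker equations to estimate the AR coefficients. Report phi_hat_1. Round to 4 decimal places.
\hat\phi_{1} = 0.2750

The Yule-Walker equations for an AR(p) process read, in matrix form,
  Gamma_p phi = r_p,   with   (Gamma_p)_{ij} = gamma(|i - j|),
                       (r_p)_i = gamma(i),   i,j = 1..p.
Substitute the sample gammas (Toeplitz matrix and right-hand side of size 3):
  Gamma_p = [[6.6568, 4.2655, 4.2115], [4.2655, 6.6568, 4.2655], [4.2115, 4.2655, 6.6568]]
  r_p     = [4.2655, 4.2115, 4.4]
Written out (R1..R3):
  (R1) 6.6568 phi_1 + 4.2655 phi_2 + 4.2115 phi_3 = 4.2655
  (R2) 4.2655 phi_1 + 6.6568 phi_2 + 4.2655 phi_3 = 4.2115
  (R3) 4.2115 phi_1 + 4.2655 phi_2 + 6.6568 phi_3 = 4.4
Gaussian elimination:
  R2 <- R2 - (4.2655/6.6568) R1 = R2 - (0.640773) R1:  3.923581 phi_2 + 1.566883 phi_3 = 1.478281
  R3 <- R3 - (4.2115/6.6568) R1 = R3 - (0.632661) R1:  1.566883 phi_2 + 3.992347 phi_3 = 1.701383
  R3 <- R3 - (1.566883/3.923581) R2 = R3 - (0.39935) R2:  3.366612 phi_3 = 1.111031
Back-substitution:
  phi_hat_3 = 1.111031 / 3.366612 = 0.330015
  phi_hat_2 = (1.478281 - (1.566883)(0.330015)) / 3.923581 = 0.244977
  phi_hat_1 = (4.2655 - (4.2655)(0.244977) - (4.2115)(0.330015)) / 6.6568 = 0.275011
So phi_hat = [0.2750, 0.2450, 0.3300].
Therefore phi_hat_1 = 0.2750.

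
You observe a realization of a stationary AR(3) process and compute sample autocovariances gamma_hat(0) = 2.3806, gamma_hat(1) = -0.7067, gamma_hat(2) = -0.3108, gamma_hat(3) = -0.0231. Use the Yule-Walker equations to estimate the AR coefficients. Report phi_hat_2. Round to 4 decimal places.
\hat\phi_{2} = -0.2950

The Yule-Walker equations for an AR(p) process read, in matrix form,
  Gamma_p phi = r_p,   with   (Gamma_p)_{ij} = gamma(|i - j|),
                       (r_p)_i = gamma(i),   i,j = 1..p.
Substitute the sample gammas (Toeplitz matrix and right-hand side of size 3):
  Gamma_p = [[2.3806, -0.7067, -0.3108], [-0.7067, 2.3806, -0.7067], [-0.3108, -0.7067, 2.3806]]
  r_p     = [-0.7067, -0.3108, -0.0231]
Written out (R1..R3):
  (R1) 2.3806 phi_1 - 0.7067 phi_2 - 0.3108 phi_3 = -0.7067
  (R2) -0.7067 phi_1 + 2.3806 phi_2 - 0.7067 phi_3 = -0.3108
  (R3) -0.3108 phi_1 - 0.7067 phi_2 + 2.3806 phi_3 = -0.0231
Gaussian elimination:
  R2 <- R2 - (-0.7067/2.3806) R1 = R2 - (-0.296858) R1:  2.17081 phi_2 - 0.798963 phi_3 = -0.52059
  R3 <- R3 - (-0.3108/2.3806) R1 = R3 - (-0.130555) R1:  -0.798963 phi_2 + 2.340023 phi_3 = -0.115363
  R3 <- R3 - (-0.798963/2.17081) R2 = R3 - (-0.368048) R2:  2.045966 phi_3 = -0.306966
Back-substitution:
  phi_hat_3 = -0.306966 / 2.045966 = -0.150035
  phi_hat_2 = (-0.52059 - (-0.798963)(-0.150035)) / 2.17081 = -0.295033
  phi_hat_1 = (-0.7067 - (-0.7067)(-0.295033) - (-0.3108)(-0.150035)) / 2.3806 = -0.404029
So phi_hat = [-0.4040, -0.2950, -0.1500].
Therefore phi_hat_2 = -0.2950.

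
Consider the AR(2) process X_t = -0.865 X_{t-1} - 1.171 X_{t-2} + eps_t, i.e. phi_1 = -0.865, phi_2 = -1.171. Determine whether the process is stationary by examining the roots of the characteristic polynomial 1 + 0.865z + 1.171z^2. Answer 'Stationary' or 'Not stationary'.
\text{Not stationary}

The AR(p) characteristic polynomial is P(z) = 1 + 0.865z + 1.171z^2.
Stationarity requires all roots to lie outside the unit circle, i.e. |z| > 1 for every root.
Set 1 + (0.865) z + (1.171) z^2 = 0, i.e. a z^2 + b z + c = 0 with a = 1.171, b = 0.865, c = 1.
Discriminant D = b^2 - 4ac = (0.865)^2 - 4*(1.171)*1 = 0.748225 - (4.684) = -3.935775.
D < 0, so the roots are the complex-conjugate pair z = (-b +/- i sqrt(-D)) / (2a) = -0.3693 +/- 0.8471i.
For a conjugate pair |z|^2 = z * conj(z) = (product of roots) = c/a = 1/(1.171) = 0.853971, so |z| = sqrt(0.853971) = 0.9241 for both roots.
Moduli of all roots: 0.9241, 0.9241.
All moduli strictly greater than 1? No.
Verdict: Not stationary.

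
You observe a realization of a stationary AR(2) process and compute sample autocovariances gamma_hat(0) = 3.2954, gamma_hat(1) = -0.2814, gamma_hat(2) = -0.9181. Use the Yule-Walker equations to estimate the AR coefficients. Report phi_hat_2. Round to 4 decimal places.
\hat\phi_{2} = -0.2880

The Yule-Walker equations for an AR(p) process read, in matrix form,
  Gamma_p phi = r_p,   with   (Gamma_p)_{ij} = gamma(|i - j|),
                       (r_p)_i = gamma(i),   i,j = 1..p.
Substitute the sample gammas (Toeplitz matrix and right-hand side of size 2):
  Gamma_p = [[3.2954, -0.2814], [-0.2814, 3.2954]]
  r_p     = [-0.2814, -0.9181]
Written out:
  3.2954 phi_1 - 0.2814 phi_2 = -0.2814
  -0.2814 phi_1 + 3.2954 phi_2 = -0.9181
Solve by Cramer's rule:
  det = gamma(0)^2 - gamma(1)^2 = (3.2954)^2 - (-0.2814)^2 = 10.85966116 - 0.07918596 = 10.7804752
  phi_hat_1 = [gamma(1) gamma(0) - gamma(1) gamma(2)] / det = [(-0.2814)(3.2954) - (-0.2814)(-0.9181)] / 10.7804752 = -1.1856789 / 10.7804752 = -0.11
  phi_hat_2 = [gamma(0) gamma(2) - gamma(1)^2] / det = [(3.2954)(-0.9181) - (-0.2814)^2] / 10.7804752 = -3.1046927 / 10.7804752 = -0.288
So phi_hat = [-0.1100, -0.2880].
Therefore phi_hat_2 = -0.2880.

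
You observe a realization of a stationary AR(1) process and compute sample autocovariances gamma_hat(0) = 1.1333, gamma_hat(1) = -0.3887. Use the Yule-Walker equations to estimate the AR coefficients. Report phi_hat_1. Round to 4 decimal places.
\hat\phi_{1} = -0.3430

The Yule-Walker equations for an AR(p) process read, in matrix form,
  Gamma_p phi = r_p,   with   (Gamma_p)_{ij} = gamma(|i - j|),
                       (r_p)_i = gamma(i),   i,j = 1..p.
Substitute the sample gammas (Toeplitz matrix and right-hand side of size 1):
  Gamma_p = [[1.1333]]
  r_p     = [-0.3887]
With p = 1 this is the single equation gamma(0) phi_1 = gamma(1):
  phi_hat_1 = gamma(1) / gamma(0) = -0.3887 / 1.1333 = -0.3430.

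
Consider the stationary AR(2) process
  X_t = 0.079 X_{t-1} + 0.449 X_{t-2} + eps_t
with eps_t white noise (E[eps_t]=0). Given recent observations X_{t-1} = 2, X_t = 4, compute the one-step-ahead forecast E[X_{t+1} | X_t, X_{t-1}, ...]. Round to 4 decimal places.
E[X_{t+1} \mid \mathcal F_t] = 1.2140

For an AR(p) model X_t = c + sum_i phi_i X_{t-i} + eps_t, the
one-step-ahead conditional mean is
  E[X_{t+1} | X_t, ...] = c + sum_i phi_i X_{t+1-i}.
Substitute known values:
  E[X_{t+1} | ...] = (0.079) * (4) + (0.449) * (2)
                   = 1.2140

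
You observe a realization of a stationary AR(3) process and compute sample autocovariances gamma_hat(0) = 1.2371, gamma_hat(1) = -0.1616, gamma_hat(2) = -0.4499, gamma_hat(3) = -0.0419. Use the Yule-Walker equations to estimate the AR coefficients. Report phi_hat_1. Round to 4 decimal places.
\hat\phi_{1} = -0.2509

The Yule-Walker equations for an AR(p) process read, in matrix form,
  Gamma_p phi = r_p,   with   (Gamma_p)_{ij} = gamma(|i - j|),
                       (r_p)_i = gamma(i),   i,j = 1..p.
Substitute the sample gammas (Toeplitz matrix and right-hand side of size 3):
  Gamma_p = [[1.2371, -0.1616, -0.4499], [-0.1616, 1.2371, -0.1616], [-0.4499, -0.1616, 1.2371]]
  r_p     = [-0.1616, -0.4499, -0.0419]
Written out (R1..R3):
  (R1) 1.2371 phi_1 - 0.1616 phi_2 - 0.4499 phi_3 = -0.1616
  (R2) -0.1616 phi_1 + 1.2371 phi_2 - 0.1616 phi_3 = -0.4499
  (R3) -0.4499 phi_1 - 0.1616 phi_2 + 1.2371 phi_3 = -0.0419
Gaussian elimination:
  R2 <- R2 - (-0.1616/1.2371) R1 = R2 - (-0.130628) R1:  1.215991 phi_2 - 0.22037 phi_3 = -0.471009
  R3 <- R3 - (-0.4499/1.2371) R1 = R3 - (-0.363673) R1:  -0.22037 phi_2 + 1.073483 phi_3 = -0.10067
  R3 <- R3 - (-0.22037/1.215991) R2 = R3 - (-0.181226) R2:  1.033547 phi_3 = -0.186029
Back-substitution:
  phi_hat_3 = -0.186029 / 1.033547 = -0.179991
  phi_hat_2 = (-0.471009 - (-0.22037)(-0.179991)) / 1.215991 = -0.419965
  phi_hat_1 = (-0.1616 - (-0.1616)(-0.419965) - (-0.4499)(-0.179991)) / 1.2371 = -0.250945
So phi_hat = [-0.2509, -0.4200, -0.1800].
Therefore phi_hat_1 = -0.2509.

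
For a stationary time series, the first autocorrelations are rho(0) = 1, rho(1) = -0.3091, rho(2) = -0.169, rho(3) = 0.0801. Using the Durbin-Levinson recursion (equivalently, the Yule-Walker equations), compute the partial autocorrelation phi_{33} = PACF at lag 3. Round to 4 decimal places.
\phi_{33} = -0.0941

The PACF at lag k is phi_{kk}, the last component of the solution
to the Yule-Walker system G_k phi = r_k where
  (G_k)_{ij} = rho(|i - j|), (r_k)_i = rho(i), i,j = 1..k.
Equivalently, Durbin-Levinson gives phi_{kk} iteratively:
  phi_{11} = rho(1)
  phi_{kk} = [rho(k) - sum_{j=1..k-1} phi_{k-1,j} rho(k-j)]
            / [1 - sum_{j=1..k-1} phi_{k-1,j} rho(j)],
  phi_{k,j} = phi_{k-1,j} - phi_{kk} phi_{k-1,k-j},  j = 1..k-1.
Step k = 1:
  phi_11 = rho(1) = -0.3091.
Step k = 2:
  phi_22 = [rho(2) - phi_11 rho(1)] / [1 - phi_11 rho(1)] = [-0.169 - (-0.3091)(-0.3091)] / [1 - (-0.3091)(-0.3091)]
         = -0.26454281 / 0.90445719 = -0.292488.
  Update: phi_21 = phi_11 - phi_22 phi_11 = -0.3091 - (-0.292488)(-0.3091) = -0.399508.
Step k = 3:
  phi_33 = [rho(3) - phi_21 rho(2) - phi_22 rho(1)] / [1 - phi_21 rho(1) - phi_22 rho(2)]
    numerator   = 0.0801 - (-0.399508)(-0.169) - (-0.292488)(-0.3091) = -0.07782487
    denominator = 1 - (-0.399508)(-0.3091) - (-0.292488)(-0.169) = 0.82708161
  phi_33 = -0.07782487 / 0.82708161 = -0.0941.
Therefore phi_{33} = -0.0941.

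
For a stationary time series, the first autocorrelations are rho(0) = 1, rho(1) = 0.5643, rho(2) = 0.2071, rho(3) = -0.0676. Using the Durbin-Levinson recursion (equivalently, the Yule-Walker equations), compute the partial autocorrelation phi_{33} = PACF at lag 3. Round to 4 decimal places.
\phi_{33} = -0.1679

The PACF at lag k is phi_{kk}, the last component of the solution
to the Yule-Walker system G_k phi = r_k where
  (G_k)_{ij} = rho(|i - j|), (r_k)_i = rho(i), i,j = 1..k.
Equivalently, Durbin-Levinson gives phi_{kk} iteratively:
  phi_{11} = rho(1)
  phi_{kk} = [rho(k) - sum_{j=1..k-1} phi_{k-1,j} rho(k-j)]
            / [1 - sum_{j=1..k-1} phi_{k-1,j} rho(j)],
  phi_{k,j} = phi_{k-1,j} - phi_{kk} phi_{k-1,k-j},  j = 1..k-1.
Step k = 1:
  phi_11 = rho(1) = 0.5643.
Step k = 2:
  phi_22 = [rho(2) - phi_11 rho(1)] / [1 - phi_11 rho(1)] = [0.2071 - (0.5643)(0.5643)] / [1 - (0.5643)(0.5643)]
         = -0.11133449 / 0.68156551 = -0.163351.
  Update: phi_21 = phi_11 - phi_22 phi_11 = 0.5643 - (-0.163351)(0.5643) = 0.656479.
Step k = 3:
  phi_33 = [rho(3) - phi_21 rho(2) - phi_22 rho(1)] / [1 - phi_21 rho(1) - phi_22 rho(2)]
    numerator   = -0.0676 - (0.656479)(0.2071) - (-0.163351)(0.5643) = -0.11137777
    denominator = 1 - (0.656479)(0.5643) - (-0.163351)(0.2071) = 0.6633789
  phi_33 = -0.11137777 / 0.6633789 = -0.1679.
Therefore phi_{33} = -0.1679.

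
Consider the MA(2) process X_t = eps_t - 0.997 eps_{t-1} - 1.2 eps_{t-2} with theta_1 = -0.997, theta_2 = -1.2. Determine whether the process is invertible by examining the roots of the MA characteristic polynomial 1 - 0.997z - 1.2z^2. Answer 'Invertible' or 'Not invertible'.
\text{Not invertible}

The MA(q) characteristic polynomial is P(z) = 1 - 0.997z - 1.2z^2.
Invertibility requires all roots to lie outside the unit circle, i.e. |z| > 1 for every root.
Set 1 + (-0.997) z + (-1.2) z^2 = 0, i.e. a z^2 + b z + c = 0 with a = -1.2, b = -0.997, c = 1.
Discriminant D = b^2 - 4ac = (-0.997)^2 - 4*(-1.2)*1 = 0.994009 - (-4.8) = 5.794009.
D >= 0, so the roots are real: z = (-b +/- sqrt(D)) / (2a) = (0.997 +/- 2.407075) / (-2.4).
  z_1 = (0.997 + 2.407075) / (-2.4) = -1.4184,   |z_1| = 1.4184.
  z_2 = (0.997 - 2.407075) / (-2.4) = 0.5875,   |z_2| = 0.5875.
Moduli of all roots: 1.4184, 0.5875.
All moduli strictly greater than 1? No.
Verdict: Not invertible.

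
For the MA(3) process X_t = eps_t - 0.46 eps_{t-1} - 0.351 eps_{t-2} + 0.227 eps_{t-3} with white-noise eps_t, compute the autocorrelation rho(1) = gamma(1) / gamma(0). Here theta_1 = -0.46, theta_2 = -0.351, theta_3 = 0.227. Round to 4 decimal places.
\rho(1) = -0.2728

For an MA(q) process with theta_0 = 1, the autocovariance is
  gamma(k) = sigma^2 * sum_{i=0..q-k} theta_i * theta_{i+k},
and rho(k) = gamma(k) / gamma(0). Sigma^2 cancels.
  numerator   = (1)*(-0.46) + (-0.46)*(-0.351) + (-0.351)*(0.227) = -0.378217.
  denominator = (1)^2 + (-0.46)^2 + (-0.351)^2 + (0.227)^2 = 1.38633.
  rho(1) = -0.378217 / 1.38633 = -0.2728.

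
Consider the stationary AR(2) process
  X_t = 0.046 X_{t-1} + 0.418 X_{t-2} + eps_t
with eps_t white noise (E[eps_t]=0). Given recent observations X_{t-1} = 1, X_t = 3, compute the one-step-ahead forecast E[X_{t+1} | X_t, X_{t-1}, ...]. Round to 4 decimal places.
E[X_{t+1} \mid \mathcal F_t] = 0.5560

For an AR(p) model X_t = c + sum_i phi_i X_{t-i} + eps_t, the
one-step-ahead conditional mean is
  E[X_{t+1} | X_t, ...] = c + sum_i phi_i X_{t+1-i}.
Substitute known values:
  E[X_{t+1} | ...] = (0.046) * (3) + (0.418) * (1)
                   = 0.5560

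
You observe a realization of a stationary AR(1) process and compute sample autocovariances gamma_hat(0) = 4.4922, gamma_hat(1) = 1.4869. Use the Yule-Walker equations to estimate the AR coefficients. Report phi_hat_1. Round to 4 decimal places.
\hat\phi_{1} = 0.3310

The Yule-Walker equations for an AR(p) process read, in matrix form,
  Gamma_p phi = r_p,   with   (Gamma_p)_{ij} = gamma(|i - j|),
                       (r_p)_i = gamma(i),   i,j = 1..p.
Substitute the sample gammas (Toeplitz matrix and right-hand side of size 1):
  Gamma_p = [[4.4922]]
  r_p     = [1.4869]
With p = 1 this is the single equation gamma(0) phi_1 = gamma(1):
  phi_hat_1 = gamma(1) / gamma(0) = 1.4869 / 4.4922 = 0.3310.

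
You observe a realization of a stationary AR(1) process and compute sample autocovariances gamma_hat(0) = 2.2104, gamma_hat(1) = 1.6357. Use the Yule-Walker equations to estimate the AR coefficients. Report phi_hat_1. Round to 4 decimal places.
\hat\phi_{1} = 0.7400

The Yule-Walker equations for an AR(p) process read, in matrix form,
  Gamma_p phi = r_p,   with   (Gamma_p)_{ij} = gamma(|i - j|),
                       (r_p)_i = gamma(i),   i,j = 1..p.
Substitute the sample gammas (Toeplitz matrix and right-hand side of size 1):
  Gamma_p = [[2.2104]]
  r_p     = [1.6357]
With p = 1 this is the single equation gamma(0) phi_1 = gamma(1):
  phi_hat_1 = gamma(1) / gamma(0) = 1.6357 / 2.2104 = 0.7400.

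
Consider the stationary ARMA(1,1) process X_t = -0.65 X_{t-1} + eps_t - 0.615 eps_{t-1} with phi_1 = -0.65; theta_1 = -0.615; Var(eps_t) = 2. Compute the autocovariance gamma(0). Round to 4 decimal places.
\gamma(0) = 7.5419

Multiply the model equation by X_{t-k} and take expectations. With theta_0 = psi_0 = 1 and psi_j the MA(infinity) weights, this gives
  gamma(k) - sum_i phi_i gamma(k-i) = c_k,
  c_k = sigma^2 * sum_{j=k..q} theta_j psi_{j-k}   (c_k = 0 for k > q),
using gamma(-m) = gamma(m).
psi-weights needed (psi_j = theta_j + sum_i phi_i psi_{j-i}):
  psi_1 = theta_1 + phi_1 = -0.615 + (-0.65) = -1.265
Right-hand sides:
  c_0 = sigma^2 (1 + theta_1 psi_1) = 2 * (1 + (-0.615)(-1.265)) = 2 * 1.777975 = 3.55595
  c_1 = sigma^2 theta_1 = 2 * (-0.615) = -1.23
  c_2 = 0
Equations for k = 0 and k = 1 (AR order 1):
  gamma(0) = phi_1 gamma(1) + c_0
  gamma(1) = phi_1 gamma(0) + c_1
Substituting the second into the first: gamma(0) (1 - phi_1^2) = c_0 + phi_1 c_1, so
  gamma(0) = (c_0 + phi_1 c_1) / (1 - phi_1^2) = (3.55595 + (-0.65)(-1.23)) / (1 - (-0.65)^2) = 4.35545 / 0.5775 = 7.541905.
Therefore gamma(0) = 7.5419 (to 4 decimal places).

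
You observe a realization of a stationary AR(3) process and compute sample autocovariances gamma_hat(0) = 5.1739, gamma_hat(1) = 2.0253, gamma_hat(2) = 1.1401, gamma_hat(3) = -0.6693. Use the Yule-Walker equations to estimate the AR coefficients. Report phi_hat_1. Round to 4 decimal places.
\hat\phi_{1} = 0.3830

The Yule-Walker equations for an AR(p) process read, in matrix form,
  Gamma_p phi = r_p,   with   (Gamma_p)_{ij} = gamma(|i - j|),
                       (r_p)_i = gamma(i),   i,j = 1..p.
Substitute the sample gammas (Toeplitz matrix and right-hand side of size 3):
  Gamma_p = [[5.1739, 2.0253, 1.1401], [2.0253, 5.1739, 2.0253], [1.1401, 2.0253, 5.1739]]
  r_p     = [2.0253, 1.1401, -0.6693]
Written out (R1..R3):
  (R1) 5.1739 phi_1 + 2.0253 phi_2 + 1.1401 phi_3 = 2.0253
  (R2) 2.0253 phi_1 + 5.1739 phi_2 + 2.0253 phi_3 = 1.1401
  (R3) 1.1401 phi_1 + 2.0253 phi_2 + 5.1739 phi_3 = -0.6693
Gaussian elimination:
  R2 <- R2 - (2.0253/5.1739) R1 = R2 - (0.391446) R1:  4.381105 phi_2 + 1.579013 phi_3 = 0.347305
  R3 <- R3 - (1.1401/5.1739) R1 = R3 - (0.220356) R1:  1.579013 phi_2 + 4.922672 phi_3 = -1.115587
  R3 <- R3 - (1.579013/4.381105) R2 = R3 - (0.360414) R2:  4.353573 phi_3 = -1.240761
Back-substitution:
  phi_hat_3 = -1.240761 / 4.353573 = -0.284998
  phi_hat_2 = (0.347305 - (1.579013)(-0.284998)) / 4.381105 = 0.181991
  phi_hat_1 = (2.0253 - (2.0253)(0.181991) - (1.1401)(-0.284998)) / 5.1739 = 0.383007
So phi_hat = [0.3830, 0.1820, -0.2850].
Therefore phi_hat_1 = 0.3830.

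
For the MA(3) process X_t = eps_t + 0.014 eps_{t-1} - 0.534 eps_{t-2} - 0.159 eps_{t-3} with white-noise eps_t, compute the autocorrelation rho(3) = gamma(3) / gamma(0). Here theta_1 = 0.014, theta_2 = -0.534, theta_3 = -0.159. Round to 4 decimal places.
\rho(3) = -0.1213

For an MA(q) process with theta_0 = 1, the autocovariance is
  gamma(k) = sigma^2 * sum_{i=0..q-k} theta_i * theta_{i+k},
and rho(k) = gamma(k) / gamma(0). Sigma^2 cancels.
  numerator   = (1)*(-0.159) = -0.159.
  denominator = (1)^2 + (0.014)^2 + (-0.534)^2 + (-0.159)^2 = 1.310633.
  rho(3) = -0.159 / 1.310633 = -0.1213.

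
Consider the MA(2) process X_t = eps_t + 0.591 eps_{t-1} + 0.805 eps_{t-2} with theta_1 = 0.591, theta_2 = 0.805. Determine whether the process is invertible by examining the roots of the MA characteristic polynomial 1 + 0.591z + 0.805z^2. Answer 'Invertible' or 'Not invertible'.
\text{Invertible}

The MA(q) characteristic polynomial is P(z) = 1 + 0.591z + 0.805z^2.
Invertibility requires all roots to lie outside the unit circle, i.e. |z| > 1 for every root.
Set 1 + (0.591) z + (0.805) z^2 = 0, i.e. a z^2 + b z + c = 0 with a = 0.805, b = 0.591, c = 1.
Discriminant D = b^2 - 4ac = (0.591)^2 - 4*(0.805)*1 = 0.349281 - (3.22) = -2.870719.
D < 0, so the roots are the complex-conjugate pair z = (-b +/- i sqrt(-D)) / (2a) = -0.3671 +/- 1.0524i.
For a conjugate pair |z|^2 = z * conj(z) = (product of roots) = c/a = 1/(0.805) = 1.242236, so |z| = sqrt(1.242236) = 1.1146 for both roots.
Moduli of all roots: 1.1146, 1.1146.
All moduli strictly greater than 1? Yes.
Verdict: Invertible.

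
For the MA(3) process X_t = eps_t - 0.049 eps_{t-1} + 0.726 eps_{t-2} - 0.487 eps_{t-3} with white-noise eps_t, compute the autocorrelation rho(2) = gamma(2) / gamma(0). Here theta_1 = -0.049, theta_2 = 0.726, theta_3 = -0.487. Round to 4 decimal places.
\rho(2) = 0.4245

For an MA(q) process with theta_0 = 1, the autocovariance is
  gamma(k) = sigma^2 * sum_{i=0..q-k} theta_i * theta_{i+k},
and rho(k) = gamma(k) / gamma(0). Sigma^2 cancels.
  numerator   = (1)*(0.726) + (-0.049)*(-0.487) = 0.749863.
  denominator = (1)^2 + (-0.049)^2 + (0.726)^2 + (-0.487)^2 = 1.766646.
  rho(2) = 0.749863 / 1.766646 = 0.4245.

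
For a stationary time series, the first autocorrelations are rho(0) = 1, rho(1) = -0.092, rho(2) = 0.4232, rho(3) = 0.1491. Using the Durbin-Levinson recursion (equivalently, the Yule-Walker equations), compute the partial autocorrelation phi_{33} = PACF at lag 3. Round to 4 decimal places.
\phi_{33} = 0.2570

The PACF at lag k is phi_{kk}, the last component of the solution
to the Yule-Walker system G_k phi = r_k where
  (G_k)_{ij} = rho(|i - j|), (r_k)_i = rho(i), i,j = 1..k.
Equivalently, Durbin-Levinson gives phi_{kk} iteratively:
  phi_{11} = rho(1)
  phi_{kk} = [rho(k) - sum_{j=1..k-1} phi_{k-1,j} rho(k-j)]
            / [1 - sum_{j=1..k-1} phi_{k-1,j} rho(j)],
  phi_{k,j} = phi_{k-1,j} - phi_{kk} phi_{k-1,k-j},  j = 1..k-1.
Step k = 1:
  phi_11 = rho(1) = -0.092.
Step k = 2:
  phi_22 = [rho(2) - phi_11 rho(1)] / [1 - phi_11 rho(1)] = [0.4232 - (-0.092)(-0.092)] / [1 - (-0.092)(-0.092)]
         = 0.414736 / 0.991536 = 0.418276.
  Update: phi_21 = phi_11 - phi_22 phi_11 = -0.092 - (0.418276)(-0.092) = -0.053519.
Step k = 3:
  phi_33 = [rho(3) - phi_21 rho(2) - phi_22 rho(1)] / [1 - phi_21 rho(1) - phi_22 rho(2)]
    numerator   = 0.1491 - (-0.053519)(0.4232) - (0.418276)(-0.092) = 0.21023048
    denominator = 1 - (-0.053519)(-0.092) - (0.418276)(0.4232) = 0.81806176
  phi_33 = 0.21023048 / 0.81806176 = 0.257.
Therefore phi_{33} = 0.2570.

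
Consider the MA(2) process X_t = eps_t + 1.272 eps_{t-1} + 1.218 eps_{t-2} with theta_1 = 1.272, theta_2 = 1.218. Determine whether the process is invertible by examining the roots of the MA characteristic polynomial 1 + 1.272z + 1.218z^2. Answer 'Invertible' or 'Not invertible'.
\text{Not invertible}

The MA(q) characteristic polynomial is P(z) = 1 + 1.272z + 1.218z^2.
Invertibility requires all roots to lie outside the unit circle, i.e. |z| > 1 for every root.
Set 1 + (1.272) z + (1.218) z^2 = 0, i.e. a z^2 + b z + c = 0 with a = 1.218, b = 1.272, c = 1.
Discriminant D = b^2 - 4ac = (1.272)^2 - 4*(1.218)*1 = 1.617984 - (4.872) = -3.254016.
D < 0, so the roots are the complex-conjugate pair z = (-b +/- i sqrt(-D)) / (2a) = -0.5222 +/- 0.7405i.
For a conjugate pair |z|^2 = z * conj(z) = (product of roots) = c/a = 1/(1.218) = 0.821018, so |z| = sqrt(0.821018) = 0.9061 for both roots.
Moduli of all roots: 0.9061, 0.9061.
All moduli strictly greater than 1? No.
Verdict: Not invertible.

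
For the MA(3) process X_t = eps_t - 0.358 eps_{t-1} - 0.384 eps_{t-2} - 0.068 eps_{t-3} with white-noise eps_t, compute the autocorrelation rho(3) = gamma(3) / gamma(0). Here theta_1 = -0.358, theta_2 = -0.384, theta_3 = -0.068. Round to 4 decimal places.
\rho(3) = -0.0531

For an MA(q) process with theta_0 = 1, the autocovariance is
  gamma(k) = sigma^2 * sum_{i=0..q-k} theta_i * theta_{i+k},
and rho(k) = gamma(k) / gamma(0). Sigma^2 cancels.
  numerator   = (1)*(-0.068) = -0.068.
  denominator = (1)^2 + (-0.358)^2 + (-0.384)^2 + (-0.068)^2 = 1.280244.
  rho(3) = -0.068 / 1.280244 = -0.0531.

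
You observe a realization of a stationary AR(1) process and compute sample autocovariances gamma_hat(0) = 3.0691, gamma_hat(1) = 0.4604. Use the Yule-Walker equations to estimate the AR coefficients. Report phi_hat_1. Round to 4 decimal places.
\hat\phi_{1} = 0.1500

The Yule-Walker equations for an AR(p) process read, in matrix form,
  Gamma_p phi = r_p,   with   (Gamma_p)_{ij} = gamma(|i - j|),
                       (r_p)_i = gamma(i),   i,j = 1..p.
Substitute the sample gammas (Toeplitz matrix and right-hand side of size 1):
  Gamma_p = [[3.0691]]
  r_p     = [0.4604]
With p = 1 this is the single equation gamma(0) phi_1 = gamma(1):
  phi_hat_1 = gamma(1) / gamma(0) = 0.4604 / 3.0691 = 0.1500.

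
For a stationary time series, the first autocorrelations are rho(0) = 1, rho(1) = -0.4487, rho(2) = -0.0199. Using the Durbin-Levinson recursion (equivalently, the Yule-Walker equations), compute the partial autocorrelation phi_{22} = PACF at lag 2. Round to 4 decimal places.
\phi_{22} = -0.2770

The PACF at lag k is phi_{kk}, the last component of the solution
to the Yule-Walker system G_k phi = r_k where
  (G_k)_{ij} = rho(|i - j|), (r_k)_i = rho(i), i,j = 1..k.
Equivalently, Durbin-Levinson gives phi_{kk} iteratively:
  phi_{11} = rho(1)
  phi_{kk} = [rho(k) - sum_{j=1..k-1} phi_{k-1,j} rho(k-j)]
            / [1 - sum_{j=1..k-1} phi_{k-1,j} rho(j)],
  phi_{k,j} = phi_{k-1,j} - phi_{kk} phi_{k-1,k-j},  j = 1..k-1.
Step k = 1:
  phi_11 = rho(1) = -0.4487.
Step k = 2:
  phi_22 = [rho(2) - phi_11 rho(1)] / [1 - phi_11 rho(1)] = [-0.0199 - (-0.4487)(-0.4487)] / [1 - (-0.4487)(-0.4487)]
         = -0.22123169 / 0.79866831 = -0.277.
Therefore phi_{22} = -0.2770.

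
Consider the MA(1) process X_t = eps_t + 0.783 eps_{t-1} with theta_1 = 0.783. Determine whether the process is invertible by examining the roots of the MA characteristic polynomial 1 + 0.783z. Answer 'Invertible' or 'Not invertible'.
\text{Invertible}

The MA(q) characteristic polynomial is P(z) = 1 + 0.783z.
Invertibility requires all roots to lie outside the unit circle, i.e. |z| > 1 for every root.
This is linear in z: 1 + (0.783) z = 0  =>  z = -1/(0.783) = -1.277139,  |z| = 1.277139.
Moduli of all roots: 1.2771.
All moduli strictly greater than 1? Yes.
Verdict: Invertible.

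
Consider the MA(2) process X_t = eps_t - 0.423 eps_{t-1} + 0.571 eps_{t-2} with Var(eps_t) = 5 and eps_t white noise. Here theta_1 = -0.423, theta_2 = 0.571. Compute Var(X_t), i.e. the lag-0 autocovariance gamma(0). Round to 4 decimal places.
\gamma(0) = 7.5249

For an MA(q) process X_t = eps_t + sum_i theta_i eps_{t-i} with
Var(eps_t) = sigma^2, the variance is
  gamma(0) = sigma^2 * (1 + sum_i theta_i^2).
  sum_i theta_i^2 = (-0.423)^2 + (0.571)^2 = 0.178929 + 0.326041 = 0.50497.
  gamma(0) = 5 * (1 + 0.50497) = 5 * 1.50497 = 7.52485, which rounds to 7.5249.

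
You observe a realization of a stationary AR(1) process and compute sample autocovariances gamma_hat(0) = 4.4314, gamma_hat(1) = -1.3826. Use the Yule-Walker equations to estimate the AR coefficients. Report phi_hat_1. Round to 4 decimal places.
\hat\phi_{1} = -0.3120

The Yule-Walker equations for an AR(p) process read, in matrix form,
  Gamma_p phi = r_p,   with   (Gamma_p)_{ij} = gamma(|i - j|),
                       (r_p)_i = gamma(i),   i,j = 1..p.
Substitute the sample gammas (Toeplitz matrix and right-hand side of size 1):
  Gamma_p = [[4.4314]]
  r_p     = [-1.3826]
With p = 1 this is the single equation gamma(0) phi_1 = gamma(1):
  phi_hat_1 = gamma(1) / gamma(0) = -1.3826 / 4.4314 = -0.3120.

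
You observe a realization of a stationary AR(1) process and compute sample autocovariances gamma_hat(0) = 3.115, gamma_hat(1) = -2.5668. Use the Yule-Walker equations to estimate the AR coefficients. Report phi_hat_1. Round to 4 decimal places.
\hat\phi_{1} = -0.8240

The Yule-Walker equations for an AR(p) process read, in matrix form,
  Gamma_p phi = r_p,   with   (Gamma_p)_{ij} = gamma(|i - j|),
                       (r_p)_i = gamma(i),   i,j = 1..p.
Substitute the sample gammas (Toeplitz matrix and right-hand side of size 1):
  Gamma_p = [[3.115]]
  r_p     = [-2.5668]
With p = 1 this is the single equation gamma(0) phi_1 = gamma(1):
  phi_hat_1 = gamma(1) / gamma(0) = -2.5668 / 3.115 = -0.8240.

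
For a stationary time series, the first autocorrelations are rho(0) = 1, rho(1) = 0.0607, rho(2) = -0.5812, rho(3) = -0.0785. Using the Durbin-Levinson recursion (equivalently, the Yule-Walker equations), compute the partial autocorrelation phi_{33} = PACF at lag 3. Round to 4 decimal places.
\phi_{33} = 0.0201

The PACF at lag k is phi_{kk}, the last component of the solution
to the Yule-Walker system G_k phi = r_k where
  (G_k)_{ij} = rho(|i - j|), (r_k)_i = rho(i), i,j = 1..k.
Equivalently, Durbin-Levinson gives phi_{kk} iteratively:
  phi_{11} = rho(1)
  phi_{kk} = [rho(k) - sum_{j=1..k-1} phi_{k-1,j} rho(k-j)]
            / [1 - sum_{j=1..k-1} phi_{k-1,j} rho(j)],
  phi_{k,j} = phi_{k-1,j} - phi_{kk} phi_{k-1,k-j},  j = 1..k-1.
Step k = 1:
  phi_11 = rho(1) = 0.0607.
Step k = 2:
  phi_22 = [rho(2) - phi_11 rho(1)] / [1 - phi_11 rho(1)] = [-0.5812 - (0.0607)(0.0607)] / [1 - (0.0607)(0.0607)]
         = -0.58488449 / 0.99631551 = -0.587047.
  Update: phi_21 = phi_11 - phi_22 phi_11 = 0.0607 - (-0.587047)(0.0607) = 0.096334.
Step k = 3:
  phi_33 = [rho(3) - phi_21 rho(2) - phi_22 rho(1)] / [1 - phi_21 rho(1) - phi_22 rho(2)]
    numerator   = -0.0785 - (0.096334)(-0.5812) - (-0.587047)(0.0607) = 0.01312297
    denominator = 1 - (0.096334)(0.0607) - (-0.587047)(-0.5812) = 0.65296056
  phi_33 = 0.01312297 / 0.65296056 = 0.0201.
Therefore phi_{33} = 0.0201.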